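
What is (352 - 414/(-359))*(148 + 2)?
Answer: 19017300/359 ≈ 52973.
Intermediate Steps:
(352 - 414/(-359))*(148 + 2) = (352 - 414*(-1/359))*150 = (352 + 414/359)*150 = (126782/359)*150 = 19017300/359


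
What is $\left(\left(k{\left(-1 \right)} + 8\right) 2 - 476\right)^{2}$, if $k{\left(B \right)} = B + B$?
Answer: $215296$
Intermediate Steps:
$k{\left(B \right)} = 2 B$
$\left(\left(k{\left(-1 \right)} + 8\right) 2 - 476\right)^{2} = \left(\left(2 \left(-1\right) + 8\right) 2 - 476\right)^{2} = \left(\left(-2 + 8\right) 2 - 476\right)^{2} = \left(6 \cdot 2 - 476\right)^{2} = \left(12 - 476\right)^{2} = \left(-464\right)^{2} = 215296$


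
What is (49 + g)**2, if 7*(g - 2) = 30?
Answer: 149769/49 ≈ 3056.5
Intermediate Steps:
g = 44/7 (g = 2 + (1/7)*30 = 2 + 30/7 = 44/7 ≈ 6.2857)
(49 + g)**2 = (49 + 44/7)**2 = (387/7)**2 = 149769/49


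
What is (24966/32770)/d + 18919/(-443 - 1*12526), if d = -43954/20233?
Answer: -16900765802801/9340095995010 ≈ -1.8095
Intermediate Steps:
d = -43954/20233 (d = -43954*1/20233 = -43954/20233 ≈ -2.1724)
(24966/32770)/d + 18919/(-443 - 1*12526) = (24966/32770)/(-43954/20233) + 18919/(-443 - 1*12526) = (24966*(1/32770))*(-20233/43954) + 18919/(-443 - 12526) = (12483/16385)*(-20233/43954) + 18919/(-12969) = -252568539/720186290 + 18919*(-1/12969) = -252568539/720186290 - 18919/12969 = -16900765802801/9340095995010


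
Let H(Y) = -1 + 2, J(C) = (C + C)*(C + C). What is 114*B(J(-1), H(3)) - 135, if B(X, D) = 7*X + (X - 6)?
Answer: 2829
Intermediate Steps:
J(C) = 4*C² (J(C) = (2*C)*(2*C) = 4*C²)
H(Y) = 1
B(X, D) = -6 + 8*X (B(X, D) = 7*X + (-6 + X) = -6 + 8*X)
114*B(J(-1), H(3)) - 135 = 114*(-6 + 8*(4*(-1)²)) - 135 = 114*(-6 + 8*(4*1)) - 135 = 114*(-6 + 8*4) - 135 = 114*(-6 + 32) - 135 = 114*26 - 135 = 2964 - 135 = 2829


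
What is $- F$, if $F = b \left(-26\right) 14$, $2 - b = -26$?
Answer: $10192$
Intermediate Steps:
$b = 28$ ($b = 2 - -26 = 2 + 26 = 28$)
$F = -10192$ ($F = 28 \left(-26\right) 14 = \left(-728\right) 14 = -10192$)
$- F = \left(-1\right) \left(-10192\right) = 10192$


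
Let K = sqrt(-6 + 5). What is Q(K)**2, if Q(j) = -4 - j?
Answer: (4 + I)**2 ≈ 15.0 + 8.0*I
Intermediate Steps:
K = I (K = sqrt(-1) = I ≈ 1.0*I)
Q(K)**2 = (-4 - I)**2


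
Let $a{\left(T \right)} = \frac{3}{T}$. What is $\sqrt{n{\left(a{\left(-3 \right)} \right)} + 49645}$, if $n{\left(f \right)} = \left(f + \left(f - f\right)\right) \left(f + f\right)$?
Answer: $\sqrt{49647} \approx 222.82$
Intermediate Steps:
$n{\left(f \right)} = 2 f^{2}$ ($n{\left(f \right)} = \left(f + 0\right) 2 f = f 2 f = 2 f^{2}$)
$\sqrt{n{\left(a{\left(-3 \right)} \right)} + 49645} = \sqrt{2 \left(\frac{3}{-3}\right)^{2} + 49645} = \sqrt{2 \left(3 \left(- \frac{1}{3}\right)\right)^{2} + 49645} = \sqrt{2 \left(-1\right)^{2} + 49645} = \sqrt{2 \cdot 1 + 49645} = \sqrt{2 + 49645} = \sqrt{49647}$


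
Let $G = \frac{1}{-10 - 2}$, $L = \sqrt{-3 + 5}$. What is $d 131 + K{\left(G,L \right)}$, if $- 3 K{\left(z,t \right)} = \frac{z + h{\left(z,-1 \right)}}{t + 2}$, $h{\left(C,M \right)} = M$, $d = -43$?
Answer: $- \frac{202775}{36} - \frac{13 \sqrt{2}}{72} \approx -5632.9$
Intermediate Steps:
$L = \sqrt{2} \approx 1.4142$
$G = - \frac{1}{12}$ ($G = \frac{1}{-12} = - \frac{1}{12} \approx -0.083333$)
$K{\left(z,t \right)} = - \frac{-1 + z}{3 \left(2 + t\right)}$ ($K{\left(z,t \right)} = - \frac{\left(z - 1\right) \frac{1}{t + 2}}{3} = - \frac{\left(-1 + z\right) \frac{1}{2 + t}}{3} = - \frac{\frac{1}{2 + t} \left(-1 + z\right)}{3} = - \frac{-1 + z}{3 \left(2 + t\right)}$)
$d 131 + K{\left(G,L \right)} = \left(-43\right) 131 + \frac{1 - - \frac{1}{12}}{3 \left(2 + \sqrt{2}\right)} = -5633 + \frac{1 + \frac{1}{12}}{3 \left(2 + \sqrt{2}\right)} = -5633 + \frac{1}{3} \frac{1}{2 + \sqrt{2}} \cdot \frac{13}{12} = -5633 + \frac{13}{36 \left(2 + \sqrt{2}\right)}$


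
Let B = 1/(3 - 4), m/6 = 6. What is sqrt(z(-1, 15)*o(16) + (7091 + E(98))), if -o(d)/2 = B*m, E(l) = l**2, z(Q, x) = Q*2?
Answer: 3*sqrt(1839) ≈ 128.65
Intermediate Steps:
m = 36 (m = 6*6 = 36)
B = -1 (B = 1/(-1) = -1)
z(Q, x) = 2*Q
o(d) = 72 (o(d) = -(-2)*36 = -2*(-36) = 72)
sqrt(z(-1, 15)*o(16) + (7091 + E(98))) = sqrt((2*(-1))*72 + (7091 + 98**2)) = sqrt(-2*72 + (7091 + 9604)) = sqrt(-144 + 16695) = sqrt(16551) = 3*sqrt(1839)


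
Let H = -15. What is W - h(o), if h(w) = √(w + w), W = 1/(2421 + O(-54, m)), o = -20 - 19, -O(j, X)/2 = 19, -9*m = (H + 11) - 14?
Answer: 1/2383 - I*√78 ≈ 0.00041964 - 8.8318*I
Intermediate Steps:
m = 2 (m = -((-15 + 11) - 14)/9 = -(-4 - 14)/9 = -⅑*(-18) = 2)
O(j, X) = -38 (O(j, X) = -2*19 = -38)
o = -39
W = 1/2383 (W = 1/(2421 - 38) = 1/2383 ≈ 0.00041964)
h(w) = √2*√w (h(w) = √(2*w) = √2*√w)
W - h(o) = 1/2383 - √2*√(-39) = 1/2383 - √2*I*√39 = 1/2383 - I*√78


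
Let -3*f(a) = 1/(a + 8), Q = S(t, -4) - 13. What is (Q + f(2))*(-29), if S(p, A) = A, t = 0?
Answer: 14819/30 ≈ 493.97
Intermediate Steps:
Q = -17 (Q = -4 - 13 = -17)
f(a) = -1/(3*(8 + a)) (f(a) = -1/(3*(a + 8)) = -1/(3*(8 + a)))
(Q + f(2))*(-29) = (-17 - 1/(24 + 3*2))*(-29) = (-17 - 1/(24 + 6))*(-29) = (-17 - 1/30)*(-29) = -511/30*(-29) = 14819/30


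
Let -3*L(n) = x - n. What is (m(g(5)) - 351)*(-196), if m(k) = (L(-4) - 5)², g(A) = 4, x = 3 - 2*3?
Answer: 568988/9 ≈ 63221.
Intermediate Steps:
x = -3 (x = 3 - 6 = -3)
L(n) = 1 + n/3 (L(n) = -(-3 - n)/3 = 1 + n/3)
m(k) = 256/9 (m(k) = ((1 + (⅓)*(-4)) - 5)² = ((1 - 4/3) - 5)² = (-⅓ - 5)² = (-16/3)² = 256/9)
(m(g(5)) - 351)*(-196) = (256/9 - 351)*(-196) = -2903/9*(-196) = 568988/9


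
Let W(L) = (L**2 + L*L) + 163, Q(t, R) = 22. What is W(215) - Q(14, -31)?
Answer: 92591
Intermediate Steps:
W(L) = 163 + 2*L**2 (W(L) = (L**2 + L**2) + 163 = 2*L**2 + 163 = 163 + 2*L**2)
W(215) - Q(14, -31) = (163 + 2*215**2) - 1*22 = (163 + 2*46225) - 22 = (163 + 92450) - 22 = 92613 - 22 = 92591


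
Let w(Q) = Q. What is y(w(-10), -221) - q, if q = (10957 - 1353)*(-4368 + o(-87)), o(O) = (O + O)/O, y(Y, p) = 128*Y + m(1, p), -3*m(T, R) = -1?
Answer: 125789353/3 ≈ 4.1930e+7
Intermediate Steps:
m(T, R) = 1/3 (m(T, R) = -1/3*(-1) = 1/3)
y(Y, p) = 1/3 + 128*Y (y(Y, p) = 128*Y + 1/3 = 1/3 + 128*Y)
o(O) = 2 (o(O) = (2*O)/O = 2)
q = -41931064 (q = (10957 - 1353)*(-4368 + 2) = 9604*(-4366) = -41931064)
y(w(-10), -221) - q = (1/3 + 128*(-10)) - 1*(-41931064) = (1/3 - 1280) + 41931064 = -3839/3 + 41931064 = 125789353/3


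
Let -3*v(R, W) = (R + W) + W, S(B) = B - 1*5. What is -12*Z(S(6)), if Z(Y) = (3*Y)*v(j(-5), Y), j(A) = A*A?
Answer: 324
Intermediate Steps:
S(B) = -5 + B (S(B) = B - 5 = -5 + B)
j(A) = A**2
v(R, W) = -2*W/3 - R/3 (v(R, W) = -((R + W) + W)/3 = -(R + 2*W)/3 = -2*W/3 - R/3)
Z(Y) = 3*Y*(-25/3 - 2*Y/3) (Z(Y) = (3*Y)*(-2*Y/3 - 1/3*(-5)**2) = (3*Y)*(-2*Y/3 - 1/3*25) = (3*Y)*(-2*Y/3 - 25/3) = (3*Y)*(-25/3 - 2*Y/3) = 3*Y*(-25/3 - 2*Y/3))
-12*Z(S(6)) = -(-12)*(-5 + 6)*(25 + 2*(-5 + 6)) = -(-12)*(25 + 2*1) = -(-12)*(25 + 2) = -(-12)*27 = -12*(-27) = 324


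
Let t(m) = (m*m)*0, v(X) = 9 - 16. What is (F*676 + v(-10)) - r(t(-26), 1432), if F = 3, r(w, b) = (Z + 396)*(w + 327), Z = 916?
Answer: -427003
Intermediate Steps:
v(X) = -7
t(m) = 0 (t(m) = m**2*0 = 0)
r(w, b) = 429024 + 1312*w (r(w, b) = (916 + 396)*(w + 327) = 1312*(327 + w) = 429024 + 1312*w)
(F*676 + v(-10)) - r(t(-26), 1432) = (3*676 - 7) - (429024 + 1312*0) = (2028 - 7) - (429024 + 0) = 2021 - 1*429024 = 2021 - 429024 = -427003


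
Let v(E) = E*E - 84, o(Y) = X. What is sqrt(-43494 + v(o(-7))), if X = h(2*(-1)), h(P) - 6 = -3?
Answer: 3*I*sqrt(4841) ≈ 208.73*I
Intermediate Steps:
h(P) = 3 (h(P) = 6 - 3 = 3)
X = 3
o(Y) = 3
v(E) = -84 + E**2 (v(E) = E**2 - 84 = -84 + E**2)
sqrt(-43494 + v(o(-7))) = sqrt(-43494 + (-84 + 3**2)) = sqrt(-43494 + (-84 + 9)) = sqrt(-43494 - 75) = sqrt(-43569) = 3*I*sqrt(4841)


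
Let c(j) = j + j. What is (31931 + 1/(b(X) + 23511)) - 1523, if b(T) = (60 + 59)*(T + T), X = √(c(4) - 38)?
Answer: 330592461989/10871891 - 14*I*√30/32615673 ≈ 30408.0 - 2.3511e-6*I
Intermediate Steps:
c(j) = 2*j
X = I*√30 (X = √(2*4 - 38) = √(8 - 38) = √(-30) = I*√30 ≈ 5.4772*I)
b(T) = 238*T (b(T) = 119*(2*T) = 238*T)
(31931 + 1/(b(X) + 23511)) - 1523 = (31931 + 1/(238*(I*√30) + 23511)) - 1523 = (31931 + 1/(238*I*√30 + 23511)) - 1523 = (31931 + 1/(23511 + 238*I*√30)) - 1523 = 30408 + 1/(23511 + 238*I*√30)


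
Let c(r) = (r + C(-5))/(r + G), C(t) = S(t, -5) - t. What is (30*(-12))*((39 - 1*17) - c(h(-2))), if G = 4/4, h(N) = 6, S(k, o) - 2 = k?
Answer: -52560/7 ≈ -7508.6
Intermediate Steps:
S(k, o) = 2 + k
C(t) = 2 (C(t) = (2 + t) - t = 2)
G = 1 (G = 4*(¼) = 1)
c(r) = (2 + r)/(1 + r) (c(r) = (r + 2)/(r + 1) = (2 + r)/(1 + r))
(30*(-12))*((39 - 1*17) - c(h(-2))) = (30*(-12))*((39 - 1*17) - (2 + 6)/(1 + 6)) = -360*((39 - 17) - 8/7) = -360*(22 - 8/7) = -360*146/7 = -52560/7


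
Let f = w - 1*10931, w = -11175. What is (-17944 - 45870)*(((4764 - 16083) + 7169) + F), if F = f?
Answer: 1675500384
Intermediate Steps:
f = -22106 (f = -11175 - 1*10931 = -11175 - 10931 = -22106)
F = -22106
(-17944 - 45870)*(((4764 - 16083) + 7169) + F) = (-17944 - 45870)*(((4764 - 16083) + 7169) - 22106) = -63814*((-11319 + 7169) - 22106) = -63814*(-4150 - 22106) = -63814*(-26256) = 1675500384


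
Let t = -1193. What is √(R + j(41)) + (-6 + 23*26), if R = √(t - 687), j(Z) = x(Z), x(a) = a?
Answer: 592 + √(41 + 2*I*√470) ≈ 599.09 + 3.0557*I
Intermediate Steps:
j(Z) = Z
R = 2*I*√470 (R = √(-1193 - 687) = √(-1880) = 2*I*√470 ≈ 43.359*I)
√(R + j(41)) + (-6 + 23*26) = √(2*I*√470 + 41) + (-6 + 23*26) = √(41 + 2*I*√470) + (-6 + 598) = √(41 + 2*I*√470) + 592 = 592 + √(41 + 2*I*√470)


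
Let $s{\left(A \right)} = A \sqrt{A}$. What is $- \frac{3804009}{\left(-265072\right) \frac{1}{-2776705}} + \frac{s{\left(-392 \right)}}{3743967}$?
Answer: $- \frac{10562610810345}{265072} - \frac{5488 i \sqrt{2}}{3743967} \approx -3.9848 \cdot 10^{7} - 0.002073 i$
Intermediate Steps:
$s{\left(A \right)} = A^{\frac{3}{2}}$
$- \frac{3804009}{\left(-265072\right) \frac{1}{-2776705}} + \frac{s{\left(-392 \right)}}{3743967} = - \frac{3804009}{\left(-265072\right) \frac{1}{-2776705}} + \frac{\left(-392\right)^{\frac{3}{2}}}{3743967} = - \frac{3804009}{\left(-265072\right) \left(- \frac{1}{2776705}\right)} + - 5488 i \sqrt{2} \cdot \frac{1}{3743967} = - \frac{3804009}{\frac{265072}{2776705}} - \frac{5488 i \sqrt{2}}{3743967} = \left(-3804009\right) \frac{2776705}{265072} - \frac{5488 i \sqrt{2}}{3743967} = - \frac{10562610810345}{265072} - \frac{5488 i \sqrt{2}}{3743967}$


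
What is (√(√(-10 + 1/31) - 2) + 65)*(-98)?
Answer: -6370 - 98*√(-1922 + 31*I*√9579)/31 ≈ -6461.3 - 165.98*I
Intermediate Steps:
(√(√(-10 + 1/31) - 2) + 65)*(-98) = (√(√(-309/31) - 2) + 65)*(-98) = (√(I*√9579/31 - 2) + 65)*(-98) = (√(-2 + I*√9579/31) + 65)*(-98) = (65 + √(-2 + I*√9579/31))*(-98) = -6370 - 98*√(-2 + I*√9579/31)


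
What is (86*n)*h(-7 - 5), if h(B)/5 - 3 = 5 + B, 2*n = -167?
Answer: 143620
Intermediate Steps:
n = -167/2 (n = (1/2)*(-167) = -167/2 ≈ -83.500)
h(B) = 40 + 5*B (h(B) = 15 + 5*(5 + B) = 15 + (25 + 5*B) = 40 + 5*B)
(86*n)*h(-7 - 5) = (86*(-167/2))*(40 + 5*(-7 - 5)) = -7181*(40 + 5*(-12)) = -7181*(40 - 60) = -7181*(-20) = 143620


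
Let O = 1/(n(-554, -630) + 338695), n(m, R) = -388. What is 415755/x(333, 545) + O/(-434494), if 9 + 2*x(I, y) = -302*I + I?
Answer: -6790312146796879/818600462073402 ≈ -8.2950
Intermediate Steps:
x(I, y) = -9/2 - 301*I/2 (x(I, y) = -9/2 + (-302*I + I)/2 = -9/2 + (-301*I)/2 = -9/2 - 301*I/2)
O = 1/338307 (O = 1/(-388 + 338695) = 1/338307 ≈ 2.9559e-6)
415755/x(333, 545) + O/(-434494) = 415755/(-9/2 - 301/2*333) + (1/338307)/(-434494) = 415755/(-9/2 - 100233/2) + (1/338307)*(-1/434494) = 415755/(-50121) - 1/146992361658 = 415755*(-1/50121) - 1/146992361658 = -46195/5569 - 1/146992361658 = -6790312146796879/818600462073402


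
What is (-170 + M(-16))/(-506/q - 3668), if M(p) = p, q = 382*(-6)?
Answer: 213156/4203275 ≈ 0.050712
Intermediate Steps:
q = -2292
(-170 + M(-16))/(-506/q - 3668) = (-170 - 16)/(-506/(-2292) - 3668) = -186/(-506*(-1/2292) - 3668) = -186/(253/1146 - 3668) = -186/(-4203275/1146) = -186*(-1146/4203275) = 213156/4203275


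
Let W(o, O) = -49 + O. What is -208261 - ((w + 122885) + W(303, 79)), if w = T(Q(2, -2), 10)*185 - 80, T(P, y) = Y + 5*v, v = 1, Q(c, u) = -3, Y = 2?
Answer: -332391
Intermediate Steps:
T(P, y) = 7 (T(P, y) = 2 + 5*1 = 2 + 5 = 7)
w = 1215 (w = 7*185 - 80 = 1295 - 80 = 1215)
-208261 - ((w + 122885) + W(303, 79)) = -208261 - ((1215 + 122885) + (-49 + 79)) = -208261 - (124100 + 30) = -208261 - 1*124130 = -208261 - 124130 = -332391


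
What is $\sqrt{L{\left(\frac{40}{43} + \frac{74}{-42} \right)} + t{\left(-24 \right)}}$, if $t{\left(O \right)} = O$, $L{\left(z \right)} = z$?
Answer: $\frac{i \sqrt{20247969}}{903} \approx 4.9831 i$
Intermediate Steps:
$\sqrt{L{\left(\frac{40}{43} + \frac{74}{-42} \right)} + t{\left(-24 \right)}} = \sqrt{\left(\frac{40}{43} + \frac{74}{-42}\right) - 24} = \sqrt{\left(40 \cdot \frac{1}{43} + 74 \left(- \frac{1}{42}\right)\right) - 24} = \sqrt{\left(\frac{40}{43} - \frac{37}{21}\right) - 24} = \sqrt{- \frac{751}{903} - 24} = \sqrt{- \frac{22423}{903}} = \frac{i \sqrt{20247969}}{903}$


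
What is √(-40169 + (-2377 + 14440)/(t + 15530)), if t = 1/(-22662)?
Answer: I*√4975331258904767486435/351940859 ≈ 200.42*I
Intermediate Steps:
t = -1/22662 ≈ -4.4127e-5
√(-40169 + (-2377 + 14440)/(t + 15530)) = √(-40169 + (-2377 + 14440)/(-1/22662 + 15530)) = √(-40169 + 12063/(351940859/22662)) = √(-40169 + 12063*(22662/351940859)) = √(-40169 + 273371706/351940859) = √(-14136838993465/351940859) = I*√4975331258904767486435/351940859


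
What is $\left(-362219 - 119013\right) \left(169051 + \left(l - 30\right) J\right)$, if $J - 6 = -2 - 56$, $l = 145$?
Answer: $-78474983472$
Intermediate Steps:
$J = -52$ ($J = 6 - 58 = -52$)
$\left(-362219 - 119013\right) \left(169051 + \left(l - 30\right) J\right) = \left(-362219 - 119013\right) \left(169051 + \left(145 - 30\right) \left(-52\right)\right) = - 481232 \left(169051 + 115 \left(-52\right)\right) = - 481232 \left(169051 - 5980\right) = \left(-481232\right) 163071 = -78474983472$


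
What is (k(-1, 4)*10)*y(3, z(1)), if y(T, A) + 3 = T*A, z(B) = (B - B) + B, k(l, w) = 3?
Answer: 0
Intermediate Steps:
z(B) = B (z(B) = 0 + B = B)
y(T, A) = -3 + A*T (y(T, A) = -3 + T*A = -3 + A*T)
(k(-1, 4)*10)*y(3, z(1)) = (3*10)*(-3 + 1*3) = 30*(-3 + 3) = 30*0 = 0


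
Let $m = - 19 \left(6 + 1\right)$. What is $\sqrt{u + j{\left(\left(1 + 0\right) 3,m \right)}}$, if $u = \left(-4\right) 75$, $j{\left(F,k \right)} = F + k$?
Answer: $i \sqrt{430} \approx 20.736 i$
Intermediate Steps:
$m = -133$ ($m = \left(-19\right) 7 = -133$)
$u = -300$
$\sqrt{u + j{\left(\left(1 + 0\right) 3,m \right)}} = \sqrt{-300 - \left(133 - \left(1 + 0\right) 3\right)} = \sqrt{-300 + \left(1 \cdot 3 - 133\right)} = \sqrt{-300 + \left(3 - 133\right)} = \sqrt{-300 - 130} = \sqrt{-430} = i \sqrt{430}$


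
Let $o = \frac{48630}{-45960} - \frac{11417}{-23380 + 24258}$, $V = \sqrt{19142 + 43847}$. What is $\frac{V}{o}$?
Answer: $- \frac{672548 \sqrt{62989}}{9457041} \approx -17.848$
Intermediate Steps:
$V = \sqrt{62989} \approx 250.98$
$o = - \frac{9457041}{672548}$ ($o = 48630 \left(- \frac{1}{45960}\right) - \frac{11417}{878} = - \frac{1621}{1532} - \frac{11417}{878} = - \frac{9457041}{672548} \approx -14.062$)
$\frac{V}{o} = \frac{\sqrt{62989}}{- \frac{9457041}{672548}} = \sqrt{62989} \left(- \frac{672548}{9457041}\right) = - \frac{672548 \sqrt{62989}}{9457041}$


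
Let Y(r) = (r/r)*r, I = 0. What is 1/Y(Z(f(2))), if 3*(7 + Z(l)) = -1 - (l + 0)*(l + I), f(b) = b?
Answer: -3/26 ≈ -0.11538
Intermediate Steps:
Z(l) = -22/3 - l²/3 (Z(l) = -7 + (-1 - (l + 0)*(l + 0))/3 = -7 + (-1 - l*l)/3 = -7 + (-1 - l²)/3 = -7 + (-⅓ - l²/3) = -22/3 - l²/3)
Y(r) = r (Y(r) = 1*r = r)
1/Y(Z(f(2))) = 1/(-22/3 - ⅓*2²) = 1/(-22/3 - ⅓*4) = 1/(-22/3 - 4/3) = 1/(-26/3) = -3/26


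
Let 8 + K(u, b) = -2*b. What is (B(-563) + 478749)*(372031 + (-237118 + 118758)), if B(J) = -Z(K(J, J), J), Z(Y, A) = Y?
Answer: 121161133401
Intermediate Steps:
K(u, b) = -8 - 2*b
B(J) = 8 + 2*J (B(J) = -(-8 - 2*J) = 8 + 2*J)
(B(-563) + 478749)*(372031 + (-237118 + 118758)) = ((8 + 2*(-563)) + 478749)*(372031 + (-237118 + 118758)) = ((8 - 1126) + 478749)*(372031 - 118360) = (-1118 + 478749)*253671 = 477631*253671 = 121161133401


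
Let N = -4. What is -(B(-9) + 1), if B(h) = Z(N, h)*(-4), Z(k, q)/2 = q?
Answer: -73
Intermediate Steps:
Z(k, q) = 2*q
B(h) = -8*h (B(h) = (2*h)*(-4) = -8*h)
-(B(-9) + 1) = -(-8*(-9) + 1) = -(72 + 1) = -1*73 = -73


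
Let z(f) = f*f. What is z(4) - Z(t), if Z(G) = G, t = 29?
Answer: -13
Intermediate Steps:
z(f) = f²
z(4) - Z(t) = 4² - 1*29 = 16 - 29 = -13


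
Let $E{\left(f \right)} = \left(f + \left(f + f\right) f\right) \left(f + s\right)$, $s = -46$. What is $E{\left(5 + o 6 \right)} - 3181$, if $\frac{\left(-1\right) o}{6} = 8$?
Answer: $-52608636$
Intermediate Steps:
$o = -48$ ($o = \left(-6\right) 8 = -48$)
$E{\left(f \right)} = \left(-46 + f\right) \left(f + 2 f^{2}\right)$ ($E{\left(f \right)} = \left(f + \left(f + f\right) f\right) \left(f - 46\right) = \left(f + 2 f f\right) \left(-46 + f\right) = \left(f + 2 f^{2}\right) \left(-46 + f\right) = \left(-46 + f\right) \left(f + 2 f^{2}\right)$)
$E{\left(5 + o 6 \right)} - 3181 = \left(5 - 288\right) \left(-46 - 91 \left(5 - 288\right) + 2 \left(5 - 288\right)^{2}\right) - 3181 = - 283 \left(-46 - -25753 + 2 \left(-283\right)^{2}\right) - 3181 = - 283 \left(-46 + 25753 + 2 \cdot 80089\right) - 3181 = - 283 \left(-46 + 25753 + 160178\right) - 3181 = \left(-283\right) 185885 - 3181 = -52605455 - 3181 = -52608636$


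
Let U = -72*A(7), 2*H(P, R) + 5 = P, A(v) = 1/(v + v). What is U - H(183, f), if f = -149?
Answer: -659/7 ≈ -94.143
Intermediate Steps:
A(v) = 1/(2*v)
H(P, R) = -5/2 + P/2
U = -36/7 ≈ -5.1429
U - H(183, f) = -36/7 - (-5/2 + (1/2)*183) = -36/7 - (-5/2 + 183/2) = -36/7 - 1*89 = -36/7 - 89 = -659/7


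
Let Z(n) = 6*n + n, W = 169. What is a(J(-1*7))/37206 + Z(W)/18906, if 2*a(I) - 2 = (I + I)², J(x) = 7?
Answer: 424874/6513117 ≈ 0.065234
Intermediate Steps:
Z(n) = 7*n
a(I) = 1 + 2*I² (a(I) = 1 + (I + I)²/2 = 1 + (2*I)²/2 = 1 + (4*I²)/2 = 1 + 2*I²)
a(J(-1*7))/37206 + Z(W)/18906 = (1 + 2*7²)/37206 + (7*169)/18906 = (1 + 2*49)*(1/37206) + 1183*(1/18906) = (1 + 98)*(1/37206) + 1183/18906 = 99*(1/37206) + 1183/18906 = 11/4134 + 1183/18906 = 424874/6513117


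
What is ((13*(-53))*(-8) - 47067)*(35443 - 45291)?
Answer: 409233640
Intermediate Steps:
((13*(-53))*(-8) - 47067)*(35443 - 45291) = (-689*(-8) - 47067)*(-9848) = (5512 - 47067)*(-9848) = -41555*(-9848) = 409233640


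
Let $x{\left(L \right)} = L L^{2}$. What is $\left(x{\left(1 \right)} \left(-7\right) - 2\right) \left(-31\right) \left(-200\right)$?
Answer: $-55800$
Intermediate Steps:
$x{\left(L \right)} = L^{3}$
$\left(x{\left(1 \right)} \left(-7\right) - 2\right) \left(-31\right) \left(-200\right) = \left(1^{3} \left(-7\right) - 2\right) \left(-31\right) \left(-200\right) = \left(1 \left(-7\right) - 2\right) \left(-31\right) \left(-200\right) = \left(-7 - 2\right) \left(-31\right) \left(-200\right) = \left(-9\right) \left(-31\right) \left(-200\right) = 279 \left(-200\right) = -55800$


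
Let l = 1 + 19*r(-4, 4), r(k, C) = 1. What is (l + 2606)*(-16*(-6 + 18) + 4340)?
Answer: 10892648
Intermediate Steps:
l = 20 (l = 1 + 19*1 = 1 + 19 = 20)
(l + 2606)*(-16*(-6 + 18) + 4340) = (20 + 2606)*(-16*(-6 + 18) + 4340) = 2626*(-16*12 + 4340) = 2626*(-192 + 4340) = 2626*4148 = 10892648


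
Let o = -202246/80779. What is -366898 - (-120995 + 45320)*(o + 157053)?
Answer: 960012323299133/80779 ≈ 1.1884e+10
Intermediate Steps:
o = -202246/80779 (o = -202246*1/80779 = -202246/80779 ≈ -2.5037)
-366898 - (-120995 + 45320)*(o + 157053) = -366898 - (-120995 + 45320)*(-202246/80779 + 157053) = -366898 - (-75675)*12686382041/80779 = -366898 - 1*(-960041960952675/80779) = -366898 + 960041960952675/80779 = 960012323299133/80779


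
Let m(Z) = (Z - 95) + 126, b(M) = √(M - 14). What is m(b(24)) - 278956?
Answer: -278925 + √10 ≈ -2.7892e+5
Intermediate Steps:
b(M) = √(-14 + M)
m(Z) = 31 + Z (m(Z) = (-95 + Z) + 126 = 31 + Z)
m(b(24)) - 278956 = (31 + √(-14 + 24)) - 278956 = (31 + √10) - 278956 = -278925 + √10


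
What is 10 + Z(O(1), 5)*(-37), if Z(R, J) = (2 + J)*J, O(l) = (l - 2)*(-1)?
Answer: -1285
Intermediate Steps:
O(l) = 2 - l (O(l) = (-2 + l)*(-1) = 2 - l)
Z(R, J) = J*(2 + J)
10 + Z(O(1), 5)*(-37) = 10 + (5*(2 + 5))*(-37) = 10 + (5*7)*(-37) = 10 + 35*(-37) = 10 - 1295 = -1285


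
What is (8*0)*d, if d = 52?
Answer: 0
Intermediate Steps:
(8*0)*d = (8*0)*52 = 0*52 = 0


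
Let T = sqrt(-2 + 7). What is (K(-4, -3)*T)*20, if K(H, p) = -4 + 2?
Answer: -40*sqrt(5) ≈ -89.443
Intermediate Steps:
K(H, p) = -2
T = sqrt(5) ≈ 2.2361
(K(-4, -3)*T)*20 = -2*sqrt(5)*20 = -40*sqrt(5)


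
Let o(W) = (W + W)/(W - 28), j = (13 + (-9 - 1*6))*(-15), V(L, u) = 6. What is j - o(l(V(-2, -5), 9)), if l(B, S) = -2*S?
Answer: 672/23 ≈ 29.217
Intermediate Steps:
j = 30 (j = (13 + (-9 - 6))*(-15) = (13 - 15)*(-15) = -2*(-15) = 30)
o(W) = 2*W/(-28 + W) (o(W) = (2*W)/(-28 + W) = 2*W/(-28 + W))
j - o(l(V(-2, -5), 9)) = 30 - 2*(-2*9)/(-28 - 2*9) = 30 - 2*(-18)/(-28 - 18) = 30 - 2*(-18)/(-46) = 30 - 2*(-18)*(-1)/46 = 30 - 1*18/23 = 30 - 18/23 = 672/23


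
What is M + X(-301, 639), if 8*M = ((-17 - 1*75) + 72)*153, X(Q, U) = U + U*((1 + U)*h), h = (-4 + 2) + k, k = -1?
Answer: -2453247/2 ≈ -1.2266e+6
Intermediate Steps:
h = -3 (h = (-4 + 2) - 1 = -2 - 1 = -3)
X(Q, U) = U + U*(-3 - 3*U) (X(Q, U) = U + U*((1 + U)*(-3)) = U + U*(-3 - 3*U))
M = -765/2 (M = (((-17 - 1*75) + 72)*153)/8 = (((-17 - 75) + 72)*153)/8 = ((-92 + 72)*153)/8 = (-20*153)/8 = (⅛)*(-3060) = -765/2 ≈ -382.50)
M + X(-301, 639) = -765/2 - 1*639*(2 + 3*639) = -765/2 - 1*639*(2 + 1917) = -765/2 - 1*639*1919 = -765/2 - 1226241 = -2453247/2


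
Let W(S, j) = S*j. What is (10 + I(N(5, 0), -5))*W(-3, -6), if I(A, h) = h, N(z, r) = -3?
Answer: 90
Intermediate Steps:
(10 + I(N(5, 0), -5))*W(-3, -6) = (10 - 5)*(-3*(-6)) = 5*18 = 90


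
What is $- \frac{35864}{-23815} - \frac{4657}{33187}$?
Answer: $\frac{98119283}{71849855} \approx 1.3656$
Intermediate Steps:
$- \frac{35864}{-23815} - \frac{4657}{33187} = \left(-35864\right) \left(- \frac{1}{23815}\right) - \frac{4657}{33187} = \frac{35864}{23815} - \frac{4657}{33187} = \frac{98119283}{71849855}$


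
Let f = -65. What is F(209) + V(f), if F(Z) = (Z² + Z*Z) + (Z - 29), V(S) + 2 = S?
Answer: 87475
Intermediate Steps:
V(S) = -2 + S
F(Z) = -29 + Z + 2*Z² (F(Z) = (Z² + Z²) + (-29 + Z) = 2*Z² + (-29 + Z) = -29 + Z + 2*Z²)
F(209) + V(f) = (-29 + 209 + 2*209²) + (-2 - 65) = (-29 + 209 + 2*43681) - 67 = (-29 + 209 + 87362) - 67 = 87542 - 67 = 87475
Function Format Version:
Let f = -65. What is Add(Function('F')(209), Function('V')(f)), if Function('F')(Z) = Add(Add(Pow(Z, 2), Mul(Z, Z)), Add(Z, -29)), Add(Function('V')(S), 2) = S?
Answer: 87475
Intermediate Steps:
Function('V')(S) = Add(-2, S)
Function('F')(Z) = Add(-29, Z, Mul(2, Pow(Z, 2))) (Function('F')(Z) = Add(Add(Pow(Z, 2), Pow(Z, 2)), Add(-29, Z)) = Add(Mul(2, Pow(Z, 2)), Add(-29, Z)) = Add(-29, Z, Mul(2, Pow(Z, 2))))
Add(Function('F')(209), Function('V')(f)) = Add(Add(-29, 209, Mul(2, Pow(209, 2))), Add(-2, -65)) = Add(Add(-29, 209, Mul(2, 43681)), -67) = Add(Add(-29, 209, 87362), -67) = Add(87542, -67) = 87475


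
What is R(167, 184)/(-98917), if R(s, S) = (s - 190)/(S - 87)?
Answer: 23/9594949 ≈ 2.3971e-6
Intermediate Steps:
R(s, S) = (-190 + s)/(-87 + S)
R(167, 184)/(-98917) = ((-190 + 167)/(-87 + 184))/(-98917) = (-23/97)*(-1/98917) = ((1/97)*(-23))*(-1/98917) = -23/97*(-1/98917) = 23/9594949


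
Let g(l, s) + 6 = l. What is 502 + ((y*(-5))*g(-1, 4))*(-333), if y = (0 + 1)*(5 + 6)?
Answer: -127703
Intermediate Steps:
y = 11 (y = 1*11 = 11)
g(l, s) = -6 + l
502 + ((y*(-5))*g(-1, 4))*(-333) = 502 + ((11*(-5))*(-6 - 1))*(-333) = 502 - 55*(-7)*(-333) = 502 + 385*(-333) = 502 - 128205 = -127703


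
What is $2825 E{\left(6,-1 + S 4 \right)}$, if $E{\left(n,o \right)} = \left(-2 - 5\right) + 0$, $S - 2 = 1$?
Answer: $-19775$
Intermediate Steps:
$S = 3$ ($S = 2 + 1 = 3$)
$E{\left(n,o \right)} = -7$ ($E{\left(n,o \right)} = -7 + 0 = -7$)
$2825 E{\left(6,-1 + S 4 \right)} = 2825 \left(-7\right) = -19775$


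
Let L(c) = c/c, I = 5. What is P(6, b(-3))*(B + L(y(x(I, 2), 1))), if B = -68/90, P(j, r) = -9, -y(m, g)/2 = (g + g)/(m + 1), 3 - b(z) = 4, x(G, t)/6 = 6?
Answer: -11/5 ≈ -2.2000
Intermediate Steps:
x(G, t) = 36 (x(G, t) = 6*6 = 36)
b(z) = -1 (b(z) = 3 - 1*4 = 3 - 4 = -1)
y(m, g) = -4*g/(1 + m) (y(m, g) = -2*(g + g)/(m + 1) = -2*2*g/(1 + m) = -4*g/(1 + m))
L(c) = 1
B = -34/45 (B = -68*1/90 = -34/45 ≈ -0.75556)
P(6, b(-3))*(B + L(y(x(I, 2), 1))) = -9*(-34/45 + 1) = -9*11/45 = -11/5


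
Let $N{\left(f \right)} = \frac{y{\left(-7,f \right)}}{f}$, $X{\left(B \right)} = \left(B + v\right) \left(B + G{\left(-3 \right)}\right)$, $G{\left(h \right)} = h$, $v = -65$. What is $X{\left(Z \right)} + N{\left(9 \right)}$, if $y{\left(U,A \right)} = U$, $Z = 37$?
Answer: $- \frac{8575}{9} \approx -952.78$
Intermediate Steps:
$X{\left(B \right)} = \left(-65 + B\right) \left(-3 + B\right)$ ($X{\left(B \right)} = \left(B - 65\right) \left(B - 3\right) = \left(-65 + B\right) \left(-3 + B\right)$)
$N{\left(f \right)} = - \frac{7}{f}$
$X{\left(Z \right)} + N{\left(9 \right)} = \left(195 + 37^{2} - 2516\right) - \frac{7}{9} = \left(195 + 1369 - 2516\right) - \frac{7}{9} = -952 - \frac{7}{9} = - \frac{8575}{9}$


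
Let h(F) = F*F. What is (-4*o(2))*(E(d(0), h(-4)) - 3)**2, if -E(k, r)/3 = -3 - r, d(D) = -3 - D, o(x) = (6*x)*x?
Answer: -279936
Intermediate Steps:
o(x) = 6*x**2
h(F) = F**2
E(k, r) = 9 + 3*r (E(k, r) = -3*(-3 - r) = 9 + 3*r)
(-4*o(2))*(E(d(0), h(-4)) - 3)**2 = (-24*2**2)*((9 + 3*(-4)**2) - 3)**2 = (-24*4)*((9 + 3*16) - 3)**2 = (-4*24)*((9 + 48) - 3)**2 = -96*(57 - 3)**2 = -96*54**2 = -96*2916 = -279936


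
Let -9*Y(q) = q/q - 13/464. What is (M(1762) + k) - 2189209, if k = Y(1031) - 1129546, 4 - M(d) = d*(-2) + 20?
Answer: -13844471923/4176 ≈ -3.3152e+6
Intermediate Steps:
Y(q) = -451/4176 (Y(q) = -(q/q - 13/464)/9 = -(1 - 13*1/464)/9 = -(1 - 13/464)/9 = -1/9*451/464 = -451/4176)
M(d) = -16 + 2*d (M(d) = 4 - (d*(-2) + 20) = 4 - (-2*d + 20) = 4 - (20 - 2*d) = 4 + (-20 + 2*d) = -16 + 2*d)
k = -4716984547/4176 (k = -451/4176 - 1129546 = -4716984547/4176 ≈ -1.1295e+6)
(M(1762) + k) - 2189209 = ((-16 + 2*1762) - 4716984547/4176) - 2189209 = ((-16 + 3524) - 4716984547/4176) - 2189209 = (3508 - 4716984547/4176) - 2189209 = -4702335139/4176 - 2189209 = -13844471923/4176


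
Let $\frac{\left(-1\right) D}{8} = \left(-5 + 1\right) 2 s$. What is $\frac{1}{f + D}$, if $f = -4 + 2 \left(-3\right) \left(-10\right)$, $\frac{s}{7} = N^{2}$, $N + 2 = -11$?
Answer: $\frac{1}{75768} \approx 1.3198 \cdot 10^{-5}$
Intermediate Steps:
$N = -13$ ($N = -2 - 11 = -13$)
$s = 1183$ ($s = 7 \left(-13\right)^{2} = 7 \cdot 169 = 1183$)
$f = 56$ ($f = -4 - -60 = -4 + 60 = 56$)
$D = 75712$ ($D = - 8 \left(-5 + 1\right) 2 \cdot 1183 = - 8 \left(-4\right) 2 \cdot 1183 = - 8 \left(\left(-8\right) 1183\right) = \left(-8\right) \left(-9464\right) = 75712$)
$\frac{1}{f + D} = \frac{1}{56 + 75712} = \frac{1}{75768}$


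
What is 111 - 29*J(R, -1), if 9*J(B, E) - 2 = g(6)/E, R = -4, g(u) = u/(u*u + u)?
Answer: 6616/63 ≈ 105.02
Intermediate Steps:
g(u) = u/(u + u²) (g(u) = u/(u² + u) = u/(u + u²))
J(B, E) = 2/9 + 1/(63*E) (J(B, E) = 2/9 + (1/(E*(1 + 6)))/9 = 2/9 + (1/(E*7))/9 = 2/9 + ((⅐)/E)/9 = 2/9 + (1/(7*E))/9 = 2/9 + 1/(63*E))
111 - 29*J(R, -1) = 111 - 29*(1 + 14*(-1))/(63*(-1)) = 111 - 29*(-1)*(1 - 14)/63 = 111 - 29*(-1)*(-13)/63 = 111 - 29*13/63 = 111 - 377/63 = 6616/63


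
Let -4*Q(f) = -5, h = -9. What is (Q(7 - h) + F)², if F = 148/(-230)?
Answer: 77841/211600 ≈ 0.36787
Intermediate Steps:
F = -74/115 (F = 148*(-1/230) = -74/115 ≈ -0.64348)
Q(f) = 5/4 (Q(f) = -¼*(-5) = 5/4)
(Q(7 - h) + F)² = (5/4 - 74/115)² = (279/460)² = 77841/211600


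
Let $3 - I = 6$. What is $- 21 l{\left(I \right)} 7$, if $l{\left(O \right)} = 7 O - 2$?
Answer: $3381$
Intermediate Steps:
$I = -3$ ($I = 3 - 6 = -3$)
$l{\left(O \right)} = -2 + 7 O$
$- 21 l{\left(I \right)} 7 = - 21 \left(-2 + 7 \left(-3\right)\right) 7 = - 21 \left(-2 - 21\right) 7 = \left(-21\right) \left(-23\right) 7 = 483 \cdot 7 = 3381$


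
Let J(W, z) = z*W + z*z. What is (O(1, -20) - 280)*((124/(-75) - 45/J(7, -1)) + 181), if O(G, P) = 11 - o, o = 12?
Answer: -7875587/150 ≈ -52504.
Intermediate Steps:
J(W, z) = z² + W*z (J(W, z) = W*z + z² = z² + W*z)
O(G, P) = -1 (O(G, P) = 11 - 1*12 = 11 - 12 = -1)
(O(1, -20) - 280)*((124/(-75) - 45/J(7, -1)) + 181) = (-1 - 280)*((124/(-75) - 45*(-1/(7 - 1))) + 181) = -281*((124*(-1/75) - 45/((-1*6))) + 181) = -281*((-124/75 - 45/(-6)) + 181) = -281*((-124/75 - 45*(-⅙)) + 181) = -281*((-124/75 + 15/2) + 181) = -281*(877/150 + 181) = -281*28027/150 = -7875587/150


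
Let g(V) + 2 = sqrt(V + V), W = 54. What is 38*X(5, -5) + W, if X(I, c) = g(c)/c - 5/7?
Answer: 1472/35 - 38*I*sqrt(10)/5 ≈ 42.057 - 24.033*I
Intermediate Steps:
g(V) = -2 + sqrt(2)*sqrt(V) (g(V) = -2 + sqrt(V + V) = -2 + sqrt(2*V) = -2 + sqrt(2)*sqrt(V))
X(I, c) = -5/7 + (-2 + sqrt(2)*sqrt(c))/c (X(I, c) = (-2 + sqrt(2)*sqrt(c))/c - 5/7 = -5/7 + (-2 + sqrt(2)*sqrt(c))/c)
38*X(5, -5) + W = 38*(-5/7 - 2/(-5) + sqrt(2)/sqrt(-5)) + 54 = 38*(-5/7 - 2*(-1/5) + sqrt(2)*(-I*sqrt(5)/5)) + 54 = 38*(-5/7 + 2/5 - I*sqrt(10)/5) + 54 = 38*(-11/35 - I*sqrt(10)/5) + 54 = (-418/35 - 38*I*sqrt(10)/5) + 54 = 1472/35 - 38*I*sqrt(10)/5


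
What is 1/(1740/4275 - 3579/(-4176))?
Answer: 132240/167159 ≈ 0.79110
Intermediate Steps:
1/(1740/4275 - 3579/(-4176)) = 1/(1740*(1/4275) - 3579*(-1/4176)) = 1/(116/285 + 1193/1392) = 1/(167159/132240) = 132240/167159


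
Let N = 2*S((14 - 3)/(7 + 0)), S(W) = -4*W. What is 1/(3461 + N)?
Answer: 7/24139 ≈ 0.00028999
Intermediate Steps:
N = -88/7 (N = 2*(-4*(14 - 3)/(7 + 0)) = 2*(-44/7) = -88/7 ≈ -12.571)
1/(3461 + N) = 1/(3461 - 88/7) = 1/(24139/7) = 7/24139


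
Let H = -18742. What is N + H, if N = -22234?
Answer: -40976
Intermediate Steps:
N + H = -22234 - 18742 = -40976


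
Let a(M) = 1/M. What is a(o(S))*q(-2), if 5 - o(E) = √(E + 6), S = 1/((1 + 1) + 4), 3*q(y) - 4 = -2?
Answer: 20/113 + 2*√222/339 ≈ 0.26489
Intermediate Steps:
q(y) = ⅔ (q(y) = 4/3 + (⅓)*(-2) = 4/3 - ⅔ = ⅔)
S = ⅙ (S = 1/(2 + 4) = 1/6 = ⅙ ≈ 0.16667)
o(E) = 5 - √(6 + E) (o(E) = 5 - √(E + 6) = 5 - √(6 + E))
a(o(S))*q(-2) = (⅔)/(5 - √(6 + ⅙)) = (⅔)/(5 - √(37/6)) = (⅔)/(5 - √222/6) = 2/(3*(5 - √222/6))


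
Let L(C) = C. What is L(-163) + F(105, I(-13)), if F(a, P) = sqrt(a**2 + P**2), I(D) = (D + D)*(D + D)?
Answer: -163 + sqrt(468001) ≈ 521.11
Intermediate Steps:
I(D) = 4*D**2 (I(D) = (2*D)*(2*D) = 4*D**2)
F(a, P) = sqrt(P**2 + a**2)
L(-163) + F(105, I(-13)) = -163 + sqrt((4*(-13)**2)**2 + 105**2) = -163 + sqrt((4*169)**2 + 11025) = -163 + sqrt(676**2 + 11025) = -163 + sqrt(456976 + 11025) = -163 + sqrt(468001)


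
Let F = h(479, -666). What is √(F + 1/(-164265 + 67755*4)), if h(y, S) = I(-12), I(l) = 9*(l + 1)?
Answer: 2*I*√282066566430/106755 ≈ 9.9499*I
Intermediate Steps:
I(l) = 9 + 9*l (I(l) = 9*(1 + l) = 9 + 9*l)
h(y, S) = -99 (h(y, S) = 9 + 9*(-12) = 9 - 108 = -99)
F = -99
√(F + 1/(-164265 + 67755*4)) = √(-99 + 1/(-164265 + 67755*4)) = √(-99 + 1/(-164265 + 271020)) = √(-99 + 1/106755) = √(-10568744/106755) = 2*I*√282066566430/106755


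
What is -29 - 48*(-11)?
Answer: 499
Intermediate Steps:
-29 - 48*(-11) = -29 + 528 = 499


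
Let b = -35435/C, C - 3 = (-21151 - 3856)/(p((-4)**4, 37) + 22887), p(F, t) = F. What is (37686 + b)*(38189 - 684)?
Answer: 1685781228365/2338 ≈ 7.2104e+8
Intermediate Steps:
C = 44422/23143 (C = 3 + (-21151 - 3856)/((-4)**4 + 22887) = 3 - 25007/(256 + 22887) = 3 - 25007/23143 = 44422/23143 ≈ 1.9195)
b = -43161695/2338 (b = -35435/44422/23143 = -35435*23143/44422 = -43161695/2338 ≈ -18461.)
(37686 + b)*(38189 - 684) = (37686 - 43161695/2338)*(38189 - 684) = (44948173/2338)*37505 = 1685781228365/2338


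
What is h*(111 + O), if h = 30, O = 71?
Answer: 5460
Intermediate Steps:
h*(111 + O) = 30*(111 + 71) = 30*182 = 5460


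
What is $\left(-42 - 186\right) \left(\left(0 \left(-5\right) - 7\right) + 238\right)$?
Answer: $-52668$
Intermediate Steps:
$\left(-42 - 186\right) \left(\left(0 \left(-5\right) - 7\right) + 238\right) = - 228 \left(\left(0 - 7\right) + 238\right) = - 228 \left(-7 + 238\right) = \left(-228\right) 231 = -52668$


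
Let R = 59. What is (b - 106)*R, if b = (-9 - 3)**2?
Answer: 2242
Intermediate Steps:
b = 144 (b = (-12)**2 = 144)
(b - 106)*R = (144 - 106)*59 = 38*59 = 2242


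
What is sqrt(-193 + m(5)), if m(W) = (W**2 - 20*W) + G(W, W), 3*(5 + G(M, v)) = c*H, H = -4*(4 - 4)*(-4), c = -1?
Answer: I*sqrt(273) ≈ 16.523*I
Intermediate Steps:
H = 0 (H = -0*(-4) = -4*0 = 0)
G(M, v) = -5 (G(M, v) = -5 + (-1*0)/3 = -5 + (1/3)*0 = -5 + 0 = -5)
m(W) = -5 + W**2 - 20*W (m(W) = (W**2 - 20*W) - 5 = -5 + W**2 - 20*W)
sqrt(-193 + m(5)) = sqrt(-193 + (-5 + 5**2 - 20*5)) = sqrt(-193 + (-5 + 25 - 100)) = sqrt(-193 - 80) = sqrt(-273) = I*sqrt(273)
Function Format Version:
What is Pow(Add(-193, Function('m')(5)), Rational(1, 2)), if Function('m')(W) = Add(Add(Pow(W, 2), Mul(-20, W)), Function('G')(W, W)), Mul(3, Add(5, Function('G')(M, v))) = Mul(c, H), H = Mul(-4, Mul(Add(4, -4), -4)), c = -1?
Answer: Mul(I, Pow(273, Rational(1, 2))) ≈ Mul(16.523, I)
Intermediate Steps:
H = 0 (H = Mul(-4, Mul(0, -4)) = Mul(-4, 0) = 0)
Function('G')(M, v) = -5 (Function('G')(M, v) = Add(-5, Mul(Rational(1, 3), Mul(-1, 0))) = Add(-5, Mul(Rational(1, 3), 0)) = Add(-5, 0) = -5)
Function('m')(W) = Add(-5, Pow(W, 2), Mul(-20, W)) (Function('m')(W) = Add(Add(Pow(W, 2), Mul(-20, W)), -5) = Add(-5, Pow(W, 2), Mul(-20, W)))
Pow(Add(-193, Function('m')(5)), Rational(1, 2)) = Pow(Add(-193, Add(-5, Pow(5, 2), Mul(-20, 5))), Rational(1, 2)) = Pow(Add(-193, Add(-5, 25, -100)), Rational(1, 2)) = Pow(Add(-193, -80), Rational(1, 2)) = Pow(-273, Rational(1, 2)) = Mul(I, Pow(273, Rational(1, 2)))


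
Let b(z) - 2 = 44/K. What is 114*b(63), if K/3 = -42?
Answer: 3952/21 ≈ 188.19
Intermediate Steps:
K = -126 (K = 3*(-42) = -126)
b(z) = 104/63 (b(z) = 2 + 44/(-126) = 2 + 44*(-1/126) = 2 - 22/63 = 104/63)
114*b(63) = 114*(104/63) = 3952/21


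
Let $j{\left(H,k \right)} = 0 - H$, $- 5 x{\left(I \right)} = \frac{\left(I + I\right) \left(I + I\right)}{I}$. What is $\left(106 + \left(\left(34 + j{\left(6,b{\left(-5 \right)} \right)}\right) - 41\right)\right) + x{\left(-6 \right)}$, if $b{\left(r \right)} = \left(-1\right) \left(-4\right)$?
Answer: $\frac{489}{5} \approx 97.8$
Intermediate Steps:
$b{\left(r \right)} = 4$
$x{\left(I \right)} = - \frac{4 I}{5}$ ($x{\left(I \right)} = - \frac{\left(I + I\right) \left(I + I\right) \frac{1}{I}}{5} = - \frac{2 I 2 I \frac{1}{I}}{5} = - \frac{4 I^{2} \frac{1}{I}}{5} = - \frac{4 I}{5}$)
$j{\left(H,k \right)} = - H$
$\left(106 + \left(\left(34 + j{\left(6,b{\left(-5 \right)} \right)}\right) - 41\right)\right) + x{\left(-6 \right)} = \left(106 + \left(\left(34 - 6\right) - 41\right)\right) - - \frac{24}{5} = \left(106 + \left(\left(34 - 6\right) - 41\right)\right) + \frac{24}{5} = \left(106 + \left(28 - 41\right)\right) + \frac{24}{5} = \left(106 - 13\right) + \frac{24}{5} = 93 + \frac{24}{5} = \frac{489}{5}$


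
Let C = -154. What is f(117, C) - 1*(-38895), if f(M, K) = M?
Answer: 39012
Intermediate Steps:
f(117, C) - 1*(-38895) = 117 - 1*(-38895) = 117 + 38895 = 39012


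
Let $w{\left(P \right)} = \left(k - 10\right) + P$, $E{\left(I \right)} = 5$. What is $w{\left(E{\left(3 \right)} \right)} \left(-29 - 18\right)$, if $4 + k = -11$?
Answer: $940$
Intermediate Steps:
$k = -15$ ($k = -4 - 11 = -15$)
$w{\left(P \right)} = -25 + P$ ($w{\left(P \right)} = \left(-15 - 10\right) + P = -25 + P$)
$w{\left(E{\left(3 \right)} \right)} \left(-29 - 18\right) = \left(-25 + 5\right) \left(-29 - 18\right) = \left(-20\right) \left(-47\right) = 940$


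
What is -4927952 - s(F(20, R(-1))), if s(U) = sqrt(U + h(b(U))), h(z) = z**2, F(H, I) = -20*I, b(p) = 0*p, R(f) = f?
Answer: -4927952 - 2*sqrt(5) ≈ -4.9280e+6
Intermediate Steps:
b(p) = 0
s(U) = sqrt(U) (s(U) = sqrt(U + 0**2) = sqrt(U + 0) = sqrt(U))
-4927952 - s(F(20, R(-1))) = -4927952 - sqrt(-20*(-1)) = -4927952 - sqrt(20) = -4927952 - 2*sqrt(5)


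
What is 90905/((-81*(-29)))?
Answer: 90905/2349 ≈ 38.699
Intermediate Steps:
90905/((-81*(-29))) = 90905/2349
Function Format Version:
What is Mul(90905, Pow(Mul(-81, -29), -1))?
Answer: Rational(90905, 2349) ≈ 38.699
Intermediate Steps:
Mul(90905, Pow(Mul(-81, -29), -1)) = Mul(90905, Pow(2349, -1)) = Mul(90905, Rational(1, 2349)) = Rational(90905, 2349)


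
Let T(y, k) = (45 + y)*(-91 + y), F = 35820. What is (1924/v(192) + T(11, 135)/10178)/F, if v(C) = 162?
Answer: 336727/1054666170 ≈ 0.00031927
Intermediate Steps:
T(y, k) = (-91 + y)*(45 + y)
(1924/v(192) + T(11, 135)/10178)/F = (1924/162 + (-4095 + 11**2 - 46*11)/10178)/35820 = (1924*(1/162) + (-4095 + 121 - 506)*(1/10178))*(1/35820) = (962/81 - 4480*1/10178)*(1/35820) = (962/81 - 320/727)*(1/35820) = (673454/58887)*(1/35820) = 336727/1054666170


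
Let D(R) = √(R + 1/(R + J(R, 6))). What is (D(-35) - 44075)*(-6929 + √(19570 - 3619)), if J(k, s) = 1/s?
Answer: (6929 - √15951)*(9211675 - I*√1530089)/209 ≈ 2.9983e+8 - 40262.0*I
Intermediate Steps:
D(R) = √(R + 1/(⅙ + R)) (D(R) = √(R + 1/(R + 1/6)) = √(R + 1/(R + ⅙)) = √(R + 1/(⅙ + R)))
(D(-35) - 44075)*(-6929 + √(19570 - 3619)) = (√((6 - 35*(1 + 6*(-35)))/(1 + 6*(-35))) - 44075)*(-6929 + √(19570 - 3619)) = (√((6 - 35*(1 - 210))/(1 - 210)) - 44075)*(-6929 + √15951) = (√((6 - 35*(-209))/(-209)) - 44075)*(-6929 + √15951) = (√(-(6 + 7315)/209) - 44075)*(-6929 + √15951) = (√(-1/209*7321) - 44075)*(-6929 + √15951) = (√(-7321/209) - 44075)*(-6929 + √15951) = (I*√1530089/209 - 44075)*(-6929 + √15951) = (-44075 + I*√1530089/209)*(-6929 + √15951)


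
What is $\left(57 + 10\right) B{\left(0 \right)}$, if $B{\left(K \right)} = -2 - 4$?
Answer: $-402$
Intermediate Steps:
$B{\left(K \right)} = -6$
$\left(57 + 10\right) B{\left(0 \right)} = \left(57 + 10\right) \left(-6\right) = 67 \left(-6\right) = -402$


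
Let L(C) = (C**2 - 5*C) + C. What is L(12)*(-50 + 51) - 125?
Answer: -29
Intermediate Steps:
L(C) = C**2 - 4*C
L(12)*(-50 + 51) - 125 = (12*(-4 + 12))*(-50 + 51) - 125 = (12*8)*1 - 125 = 96*1 - 125 = 96 - 125 = -29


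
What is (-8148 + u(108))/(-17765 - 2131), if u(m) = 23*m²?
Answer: -21677/1658 ≈ -13.074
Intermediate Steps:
(-8148 + u(108))/(-17765 - 2131) = (-8148 + 23*108²)/(-17765 - 2131) = (-8148 + 23*11664)/(-19896) = (-8148 + 268272)*(-1/19896) = 260124*(-1/19896) = -21677/1658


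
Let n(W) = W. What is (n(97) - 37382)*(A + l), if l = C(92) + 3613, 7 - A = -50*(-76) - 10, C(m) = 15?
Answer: 5779175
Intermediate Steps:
A = -3783 (A = 7 - (-50*(-76) - 10) = 7 - (3800 - 10) = 7 - 1*3790 = 7 - 3790 = -3783)
l = 3628 (l = 15 + 3613 = 3628)
(n(97) - 37382)*(A + l) = (97 - 37382)*(-3783 + 3628) = -37285*(-155) = 5779175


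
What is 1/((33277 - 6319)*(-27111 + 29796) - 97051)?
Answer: 1/72285179 ≈ 1.3834e-8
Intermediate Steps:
1/((33277 - 6319)*(-27111 + 29796) - 97051) = 1/(26958*2685 - 97051) = 1/(72382230 - 97051) = 1/72285179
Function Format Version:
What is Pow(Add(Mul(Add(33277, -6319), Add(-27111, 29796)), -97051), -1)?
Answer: Rational(1, 72285179) ≈ 1.3834e-8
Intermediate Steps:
Pow(Add(Mul(Add(33277, -6319), Add(-27111, 29796)), -97051), -1) = Pow(Add(Mul(26958, 2685), -97051), -1) = Pow(Add(72382230, -97051), -1) = Pow(72285179, -1) = Rational(1, 72285179)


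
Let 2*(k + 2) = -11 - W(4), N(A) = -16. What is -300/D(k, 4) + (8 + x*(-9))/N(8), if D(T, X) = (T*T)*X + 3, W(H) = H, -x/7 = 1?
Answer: -7661/1456 ≈ -5.2617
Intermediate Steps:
x = -7 (x = -7*1 = -7)
k = -19/2 (k = -2 + (-11 - 1*4)/2 = -2 + (-11 - 4)/2 = -2 + (½)*(-15) = -2 - 15/2 = -19/2 ≈ -9.5000)
D(T, X) = 3 + X*T² (D(T, X) = T²*X + 3 = X*T² + 3 = 3 + X*T²)
-300/D(k, 4) + (8 + x*(-9))/N(8) = -300/(3 + 4*(-19/2)²) + (8 - 7*(-9))/(-16) = -300/(3 + 4*(361/4)) + (8 + 63)*(-1/16) = -300/(3 + 361) + 71*(-1/16) = -300/364 - 71/16 = -300*1/364 - 71/16 = -75/91 - 71/16 = -7661/1456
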